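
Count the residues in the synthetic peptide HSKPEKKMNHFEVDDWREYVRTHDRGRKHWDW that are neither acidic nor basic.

Acidic: D, E. Basic: K, R, H. All other residues are neither.
Matching residues: S2, P4, M8, N9, F11, V13, W16, Y19, V20, T22, G26, W30, W32.

13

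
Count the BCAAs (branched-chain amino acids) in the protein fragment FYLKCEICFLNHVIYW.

The BCAAs are Val, Leu, and Ile — aliphatic side chains with a branch point.
Matching residues: L3, I7, L10, V13, I14.

5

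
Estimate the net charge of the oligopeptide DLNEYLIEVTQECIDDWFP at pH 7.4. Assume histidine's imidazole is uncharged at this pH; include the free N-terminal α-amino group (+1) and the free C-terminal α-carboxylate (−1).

At pH ~7.4 the Lys and Arg side chains are protonated (+1), the Asp and Glu side chains are deprotonated (−1), and with His taken as neutral all other side chains carry no charge.
Positive (K, R): none → +0.
Negative (D, E): D1, E4, E8, E12, D15, D16 → −6.
The N-terminus (+1) and C-terminus (−1) cancel.
Net charge = (+0) + (−6) = −6.

-6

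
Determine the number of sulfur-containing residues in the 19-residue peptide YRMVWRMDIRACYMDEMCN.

The sulfur-bearing residues are cysteine (–SH) and methionine (–S–CH₃).
Matching residues: M3, M7, C12, M14, M17, C18.

6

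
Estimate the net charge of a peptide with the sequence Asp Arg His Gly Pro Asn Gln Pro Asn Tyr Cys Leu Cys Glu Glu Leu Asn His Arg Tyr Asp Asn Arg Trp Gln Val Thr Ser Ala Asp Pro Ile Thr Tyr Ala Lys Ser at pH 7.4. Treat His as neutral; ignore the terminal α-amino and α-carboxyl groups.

-1

The side chains ionized at physiological pH are Lys/Arg (+1) and Asp/Glu (−1); with His treated as neutral, nothing else contributes.
Positive (K, R): Arg2, Arg19, Arg23, Lys36 → +4.
Negative (D, E): Asp1, Glu14, Glu15, Asp21, Asp30 → −5.
Net charge = (+4) + (−5) = −1.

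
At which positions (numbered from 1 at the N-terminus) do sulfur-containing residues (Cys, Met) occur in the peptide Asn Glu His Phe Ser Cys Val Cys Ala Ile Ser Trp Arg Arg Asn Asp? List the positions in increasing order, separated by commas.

Matching residues: Cys6, Cys8.

6, 8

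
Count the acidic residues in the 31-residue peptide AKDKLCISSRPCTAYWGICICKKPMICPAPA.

The acidic residues are Asp (D) and Glu (E), whose side chains end in a carboxylate group.
Matching residues: D3.

1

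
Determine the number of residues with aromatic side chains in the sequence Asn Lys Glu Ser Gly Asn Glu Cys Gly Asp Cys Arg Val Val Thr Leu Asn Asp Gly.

Phenylalanine (F), tryptophan (W), and tyrosine (Y) have aromatic ring side chains.
None of the 19 residues belong to this group.

0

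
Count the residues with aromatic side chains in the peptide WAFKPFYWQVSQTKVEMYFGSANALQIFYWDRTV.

F, W, and Y each carry an aromatic ring on the side chain.
Matching residues: W1, F3, F6, Y7, W8, Y18, F19, F28, Y29, W30.

10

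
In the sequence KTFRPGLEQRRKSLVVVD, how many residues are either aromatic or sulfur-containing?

1

Aromatic: F, W, Y. Sulfur-containing: C, M.
Aromatic residues here: F3 (1).
Sulfur-containing residues here: none (0).
The two groups share no amino acid, so total = 1 + 0 = 1.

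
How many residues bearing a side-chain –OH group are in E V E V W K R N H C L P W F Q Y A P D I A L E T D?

The –OH-bearing residues are Ser, Thr (aliphatic alcohols), and Tyr (phenol).
Matching residues: Y16, T24.

2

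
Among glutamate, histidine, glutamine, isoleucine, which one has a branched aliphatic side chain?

isoleucine

The BCAAs are Val, Leu, and Ile — aliphatic side chains with a branch point.
Of the listed options, only isoleucine belongs to this group.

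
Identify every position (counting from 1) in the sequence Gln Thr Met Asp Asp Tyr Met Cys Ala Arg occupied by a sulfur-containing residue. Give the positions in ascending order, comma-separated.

The sulfur-bearing residues are cysteine (–SH) and methionine (–S–CH₃).
Matching residues: Met3, Met7, Cys8.

3, 7, 8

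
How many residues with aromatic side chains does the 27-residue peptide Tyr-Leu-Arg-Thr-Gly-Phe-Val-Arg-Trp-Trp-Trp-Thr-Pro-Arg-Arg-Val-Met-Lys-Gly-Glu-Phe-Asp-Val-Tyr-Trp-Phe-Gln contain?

F, W, and Y each carry an aromatic ring on the side chain.
Matching residues: Tyr1, Phe6, Trp9, Trp10, Trp11, Phe21, Tyr24, Trp25, Phe26.

9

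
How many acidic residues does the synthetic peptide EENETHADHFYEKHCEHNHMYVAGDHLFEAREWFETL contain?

Aspartate (D) and glutamate (E) have carboxylic-acid side chains and are the acidic amino acids.
Matching residues: E1, E2, E4, D8, E12, E16, D25, E29, E32, E35.

10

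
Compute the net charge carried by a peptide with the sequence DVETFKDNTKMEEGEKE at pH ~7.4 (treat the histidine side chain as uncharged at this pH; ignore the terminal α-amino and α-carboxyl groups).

Near pH 7.4, K and R contribute +1 each, D and E contribute −1 each, and every other side chain (His included, as stated) is uncharged.
Positive (K, R): K6, K10, K16 → +3.
Negative (D, E): D1, E3, D7, E12, E13, E15, E17 → −7.
Net charge = (+3) + (−7) = −4.

-4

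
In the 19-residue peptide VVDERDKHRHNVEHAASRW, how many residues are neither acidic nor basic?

Acidic: D, E. Basic: K, R, H. All other residues are neither.
Matching residues: V1, V2, N11, V12, A15, A16, S17, W19.

8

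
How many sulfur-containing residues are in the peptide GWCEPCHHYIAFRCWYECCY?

Cysteine (C, thiol) and methionine (M, thioether) are the two sulfur-containing amino acids.
Matching residues: C3, C6, C14, C18, C19.

5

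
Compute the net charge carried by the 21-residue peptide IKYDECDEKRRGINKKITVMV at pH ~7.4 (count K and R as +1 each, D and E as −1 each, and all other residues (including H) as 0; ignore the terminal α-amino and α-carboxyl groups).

+2

Positive (K, R): K2, K9, R10, R11, K15, K16 → +6.
Negative (D, E): D4, E5, D7, E8 → −4.
Net charge = (+6) + (−4) = +2.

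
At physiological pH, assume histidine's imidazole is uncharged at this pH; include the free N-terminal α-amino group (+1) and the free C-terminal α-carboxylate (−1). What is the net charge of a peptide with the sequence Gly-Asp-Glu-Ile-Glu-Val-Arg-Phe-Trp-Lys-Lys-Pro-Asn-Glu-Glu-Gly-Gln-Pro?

-2

Near pH 7.4, K and R contribute +1 each, D and E contribute −1 each, and every other side chain (His included, as stated) is uncharged.
Positive (K, R): Arg7, Lys10, Lys11 → +3.
Negative (D, E): Asp2, Glu3, Glu5, Glu14, Glu15 → −5.
The N-terminus (+1) and C-terminus (−1) cancel.
Net charge = (+3) + (−5) = −2.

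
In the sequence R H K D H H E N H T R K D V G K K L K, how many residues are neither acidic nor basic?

5

Acidic: D, E. Basic: K, R, H. All other residues are neither.
Matching residues: N8, T10, V14, G15, L18.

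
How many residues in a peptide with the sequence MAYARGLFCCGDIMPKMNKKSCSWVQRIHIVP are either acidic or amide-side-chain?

3

Acidic: D, E. Amide-side-chain: N, Q.
Acidic residues here: D12 (1).
Amide-side-chain residues here: N18, Q26 (2).
The two groups share no amino acid, so total = 1 + 2 = 3.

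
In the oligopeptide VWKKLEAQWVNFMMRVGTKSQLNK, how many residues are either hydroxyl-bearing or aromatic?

5

Hydroxyl-bearing: S, T, Y. Aromatic: F, W, Y.
Hydroxyl-bearing residues here: T18, S20 (2).
Aromatic residues here: W2, W9, F12 (3).
(Y belongs to both groups, but none appear in this sequence.) Total = 2 + 3 = 5.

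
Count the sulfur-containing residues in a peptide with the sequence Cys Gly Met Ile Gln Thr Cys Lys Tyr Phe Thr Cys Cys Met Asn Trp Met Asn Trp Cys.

Only Cys (C) and Met (M) have a sulfur atom in the side chain.
Matching residues: Cys1, Met3, Cys7, Cys12, Cys13, Met14, Met17, Cys20.

8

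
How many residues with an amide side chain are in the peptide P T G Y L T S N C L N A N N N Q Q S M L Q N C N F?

10

Asparagine (N) and glutamine (Q) have uncharged amide side chains.
Matching residues: N8, N11, N13, N14, N15, Q16, Q17, Q21, N22, N24.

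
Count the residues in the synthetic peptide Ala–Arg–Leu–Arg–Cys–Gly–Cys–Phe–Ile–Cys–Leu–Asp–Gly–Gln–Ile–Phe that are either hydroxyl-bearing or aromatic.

2

Hydroxyl-bearing: S, T, Y. Aromatic: F, W, Y.
Hydroxyl-bearing residues here: none (0).
Aromatic residues here: Phe8, Phe16 (2).
(Y belongs to both groups, but none appear in this sequence.) Total = 0 + 2 = 2.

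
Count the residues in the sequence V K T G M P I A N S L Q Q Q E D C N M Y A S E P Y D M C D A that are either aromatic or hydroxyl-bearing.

5

Aromatic: F, W, Y. Hydroxyl-bearing: S, T, Y.
Aromatic residues here: Y20, Y25 (2).
Hydroxyl-bearing residues here: T3, S10, Y20, S22, Y25 (5).
Y is in both groups, so the 2 Y residues must not be double-counted.
Total = 2 + 5 − 2 = 5.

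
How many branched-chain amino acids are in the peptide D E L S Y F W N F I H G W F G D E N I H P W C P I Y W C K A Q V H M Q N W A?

5

Valine (V), leucine (L), and isoleucine (I) are the branched-chain amino acids.
Matching residues: L3, I10, I19, I25, V32.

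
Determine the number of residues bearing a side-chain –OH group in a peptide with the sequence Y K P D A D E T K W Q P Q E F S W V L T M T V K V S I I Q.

The –OH-bearing residues are Ser, Thr (aliphatic alcohols), and Tyr (phenol).
Matching residues: Y1, T8, S16, T20, T22, S26.

6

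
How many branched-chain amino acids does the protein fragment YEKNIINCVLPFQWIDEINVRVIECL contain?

The BCAAs are Val, Leu, and Ile — aliphatic side chains with a branch point.
Matching residues: I5, I6, V9, L10, I15, I18, V20, V22, I23, L26.

10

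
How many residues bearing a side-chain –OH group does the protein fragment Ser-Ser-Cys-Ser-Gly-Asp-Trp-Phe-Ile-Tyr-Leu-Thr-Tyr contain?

6

Serine (S), threonine (T), and tyrosine (Y) each carry a hydroxyl group on the side chain.
Matching residues: Ser1, Ser2, Ser4, Tyr10, Thr12, Tyr13.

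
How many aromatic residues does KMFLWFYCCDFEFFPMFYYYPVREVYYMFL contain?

The aromatic amino acids are Phe (F, benzyl), Trp (W, indole), and Tyr (Y, phenol).
Matching residues: F3, W5, F6, Y7, F11, F13, F14, F17, Y18, Y19, Y20, Y26, Y27, F29.

14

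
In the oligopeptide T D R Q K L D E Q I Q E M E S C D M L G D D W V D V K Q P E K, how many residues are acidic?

10

Aspartate (D) and glutamate (E) have carboxylic-acid side chains and are the acidic amino acids.
Matching residues: D2, D7, E8, E12, E14, D17, D21, D22, D25, E30.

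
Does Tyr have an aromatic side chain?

Yes

F, W, and Y each carry an aromatic ring on the side chain.
Tyrosine is in this group.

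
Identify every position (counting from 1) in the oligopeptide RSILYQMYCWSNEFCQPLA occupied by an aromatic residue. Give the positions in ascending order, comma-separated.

Phenylalanine (F), tryptophan (W), and tyrosine (Y) have aromatic ring side chains.
Matching residues: Y5, Y8, W10, F14.

5, 8, 10, 14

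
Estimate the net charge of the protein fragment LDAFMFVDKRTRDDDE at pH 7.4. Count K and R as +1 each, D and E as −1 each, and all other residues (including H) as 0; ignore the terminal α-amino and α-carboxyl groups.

Positive (K, R): K9, R10, R12 → +3.
Negative (D, E): D2, D8, D13, D14, D15, E16 → −6.
Net charge = (+3) + (−6) = −3.

-3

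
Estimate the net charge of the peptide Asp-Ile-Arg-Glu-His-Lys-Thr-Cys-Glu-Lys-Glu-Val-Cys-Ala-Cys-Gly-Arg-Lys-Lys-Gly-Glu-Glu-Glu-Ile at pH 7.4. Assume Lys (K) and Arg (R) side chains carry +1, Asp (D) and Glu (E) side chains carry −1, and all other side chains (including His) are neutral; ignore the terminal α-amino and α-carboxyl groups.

Positive (K, R): Arg3, Lys6, Lys10, Arg17, Lys18, Lys19 → +6.
Negative (D, E): Asp1, Glu4, Glu9, Glu11, Glu21, Glu22, Glu23 → −7.
Net charge = (+6) + (−7) = −1.

-1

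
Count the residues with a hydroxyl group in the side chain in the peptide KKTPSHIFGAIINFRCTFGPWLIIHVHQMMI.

The –OH-bearing residues are Ser, Thr (aliphatic alcohols), and Tyr (phenol).
Matching residues: T3, S5, T17.

3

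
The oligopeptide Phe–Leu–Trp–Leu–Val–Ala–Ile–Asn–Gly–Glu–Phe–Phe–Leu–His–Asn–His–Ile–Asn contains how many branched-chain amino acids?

6

V, L, and I make up the branched-chain aliphatic group.
Matching residues: Leu2, Leu4, Val5, Ile7, Leu13, Ile17.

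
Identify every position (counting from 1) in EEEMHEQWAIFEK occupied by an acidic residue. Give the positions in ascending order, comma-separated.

1, 2, 3, 6, 12

Only D (aspartate) and E (glutamate) carry a side-chain carboxylic acid.
Matching residues: E1, E2, E3, E6, E12.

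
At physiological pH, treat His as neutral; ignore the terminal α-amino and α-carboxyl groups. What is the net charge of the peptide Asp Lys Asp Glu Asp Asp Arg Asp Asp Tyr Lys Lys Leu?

Near pH 7.4, K and R contribute +1 each, D and E contribute −1 each, and every other side chain (His included, as stated) is uncharged.
Positive (K, R): Lys2, Arg7, Lys11, Lys12 → +4.
Negative (D, E): Asp1, Asp3, Glu4, Asp5, Asp6, Asp8, Asp9 → −7.
Net charge = (+4) + (−7) = −3.

-3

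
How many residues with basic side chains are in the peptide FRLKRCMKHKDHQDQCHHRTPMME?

The basic amino acids are Lys (K), Arg (R), and His (H).
Matching residues: R2, K4, R5, K8, H9, K10, H12, H17, H18, R19.

10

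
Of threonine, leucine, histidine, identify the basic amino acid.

histidine

K, R, and H are the three residues with basic side chains (ε-amine, guanidinium, and imidazole respectively).
Of the listed options, only histidine belongs to this group.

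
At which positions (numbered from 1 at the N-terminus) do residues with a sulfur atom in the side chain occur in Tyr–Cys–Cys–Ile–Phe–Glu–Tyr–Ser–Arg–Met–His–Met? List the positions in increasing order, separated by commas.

2, 3, 10, 12

The sulfur-bearing residues are cysteine (–SH) and methionine (–S–CH₃).
Matching residues: Cys2, Cys3, Met10, Met12.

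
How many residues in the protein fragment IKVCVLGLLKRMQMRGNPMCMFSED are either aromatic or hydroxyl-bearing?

Aromatic: F, W, Y. Hydroxyl-bearing: S, T, Y.
Aromatic residues here: F22 (1).
Hydroxyl-bearing residues here: S23 (1).
(Y belongs to both groups, but none appear in this sequence.) Total = 1 + 1 = 2.

2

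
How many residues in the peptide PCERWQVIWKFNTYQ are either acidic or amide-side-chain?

4

Acidic: D, E. Amide-side-chain: N, Q.
Acidic residues here: E3 (1).
Amide-side-chain residues here: Q6, N12, Q15 (3).
The two groups share no amino acid, so total = 1 + 3 = 4.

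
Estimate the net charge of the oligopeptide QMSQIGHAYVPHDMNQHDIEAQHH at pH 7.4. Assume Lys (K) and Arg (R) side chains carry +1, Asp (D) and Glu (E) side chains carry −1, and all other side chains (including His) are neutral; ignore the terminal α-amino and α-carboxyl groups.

Positive (K, R): none → +0.
Negative (D, E): D13, D18, E20 → −3.
Net charge = (+0) + (−3) = −3.

-3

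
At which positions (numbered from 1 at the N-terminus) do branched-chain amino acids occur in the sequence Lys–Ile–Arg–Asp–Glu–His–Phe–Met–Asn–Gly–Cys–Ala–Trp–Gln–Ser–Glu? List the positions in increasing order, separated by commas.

Valine (V), leucine (L), and isoleucine (I) are the branched-chain amino acids.
Matching residues: Ile2.

2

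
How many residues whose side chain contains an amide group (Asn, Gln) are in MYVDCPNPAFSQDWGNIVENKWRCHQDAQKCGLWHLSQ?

7

Matching residues: N7, Q12, N16, N20, Q26, Q29, Q38.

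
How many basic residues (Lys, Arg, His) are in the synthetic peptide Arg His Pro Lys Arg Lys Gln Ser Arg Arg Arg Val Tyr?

8

Matching residues: Arg1, His2, Lys4, Arg5, Lys6, Arg9, Arg10, Arg11.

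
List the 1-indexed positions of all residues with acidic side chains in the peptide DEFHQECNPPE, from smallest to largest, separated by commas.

1, 2, 6, 11

The acidic residues are Asp (D) and Glu (E), whose side chains end in a carboxylate group.
Matching residues: D1, E2, E6, E11.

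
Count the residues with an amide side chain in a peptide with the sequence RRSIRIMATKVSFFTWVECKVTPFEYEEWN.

The amide-side-chain residues are Asn (N) and Gln (Q).
Matching residues: N30.

1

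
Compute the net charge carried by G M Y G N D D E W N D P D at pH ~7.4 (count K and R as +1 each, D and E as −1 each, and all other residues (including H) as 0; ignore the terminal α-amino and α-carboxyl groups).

Positive (K, R): none → +0.
Negative (D, E): D6, D7, E8, D11, D13 → −5.
Net charge = (+0) + (−5) = −5.

-5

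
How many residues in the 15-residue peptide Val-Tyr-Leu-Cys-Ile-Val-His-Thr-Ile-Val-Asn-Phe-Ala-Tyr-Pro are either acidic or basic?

Acidic: D, E. Basic: H, K, R.
Acidic residues here: none (0).
Basic residues here: His7 (1).
The two groups share no amino acid, so total = 0 + 1 = 1.

1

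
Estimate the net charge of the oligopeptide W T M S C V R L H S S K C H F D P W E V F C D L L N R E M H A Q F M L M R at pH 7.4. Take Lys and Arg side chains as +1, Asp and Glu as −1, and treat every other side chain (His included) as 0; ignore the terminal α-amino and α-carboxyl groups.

Positive (K, R): R7, K12, R27, R37 → +4.
Negative (D, E): D16, E19, D23, E28 → −4.
Net charge = (+4) + (−4) = 0.

0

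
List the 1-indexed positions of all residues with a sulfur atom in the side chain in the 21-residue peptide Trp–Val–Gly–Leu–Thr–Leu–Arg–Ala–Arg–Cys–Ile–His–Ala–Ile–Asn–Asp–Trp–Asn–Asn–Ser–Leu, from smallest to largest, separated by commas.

10

Cysteine (C, thiol) and methionine (M, thioether) are the two sulfur-containing amino acids.
Matching residues: Cys10.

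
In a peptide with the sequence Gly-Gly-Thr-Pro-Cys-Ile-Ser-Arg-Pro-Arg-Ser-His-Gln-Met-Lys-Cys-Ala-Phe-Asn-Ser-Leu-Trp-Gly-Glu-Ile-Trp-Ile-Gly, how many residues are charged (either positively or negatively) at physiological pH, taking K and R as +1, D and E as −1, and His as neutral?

4

Charged side chains at pH ~7.4: K, R (positive); D, E (negative).
Matching residues: Arg8, Arg10, Lys15, Glu24.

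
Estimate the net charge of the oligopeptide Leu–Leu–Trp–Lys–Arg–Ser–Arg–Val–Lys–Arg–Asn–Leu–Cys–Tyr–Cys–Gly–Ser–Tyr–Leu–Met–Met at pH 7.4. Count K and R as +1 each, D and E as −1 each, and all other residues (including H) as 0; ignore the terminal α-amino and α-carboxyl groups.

Positive (K, R): Lys4, Arg5, Arg7, Lys9, Arg10 → +5.
Negative (D, E): none → −0.
Net charge = (+5) + (−0) = +5.

+5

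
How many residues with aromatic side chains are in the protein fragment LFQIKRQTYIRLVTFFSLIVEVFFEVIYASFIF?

9

The aromatic amino acids are Phe (F, benzyl), Trp (W, indole), and Tyr (Y, phenol).
Matching residues: F2, Y9, F15, F16, F23, F24, Y28, F31, F33.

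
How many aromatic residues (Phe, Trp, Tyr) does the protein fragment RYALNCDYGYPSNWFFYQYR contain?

Matching residues: Y2, Y8, Y10, W14, F15, F16, Y17, Y19.

8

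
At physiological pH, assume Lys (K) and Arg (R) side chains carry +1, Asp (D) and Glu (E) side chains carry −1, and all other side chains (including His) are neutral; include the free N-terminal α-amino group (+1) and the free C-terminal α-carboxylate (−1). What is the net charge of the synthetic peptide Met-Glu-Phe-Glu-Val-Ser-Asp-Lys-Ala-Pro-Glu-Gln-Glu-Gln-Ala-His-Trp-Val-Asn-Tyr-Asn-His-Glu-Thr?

-5

Positive (K, R): Lys8 → +1.
Negative (D, E): Glu2, Glu4, Asp7, Glu11, Glu13, Glu23 → −6.
The N-terminus (+1) and C-terminus (−1) cancel.
Net charge = (+1) + (−6) = −5.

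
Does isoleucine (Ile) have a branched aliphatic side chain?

Yes

The BCAAs are Val, Leu, and Ile — aliphatic side chains with a branch point.
Isoleucine is in this group.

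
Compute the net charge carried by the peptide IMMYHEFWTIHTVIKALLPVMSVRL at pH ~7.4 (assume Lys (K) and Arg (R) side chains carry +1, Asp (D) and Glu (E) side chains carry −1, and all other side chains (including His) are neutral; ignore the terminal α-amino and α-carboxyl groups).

Positive (K, R): K15, R24 → +2.
Negative (D, E): E6 → −1.
Net charge = (+2) + (−1) = +1.

+1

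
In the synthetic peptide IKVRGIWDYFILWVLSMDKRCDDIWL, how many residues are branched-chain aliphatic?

9

The BCAAs are Val, Leu, and Ile — aliphatic side chains with a branch point.
Matching residues: I1, V3, I6, I11, L12, V14, L15, I24, L26.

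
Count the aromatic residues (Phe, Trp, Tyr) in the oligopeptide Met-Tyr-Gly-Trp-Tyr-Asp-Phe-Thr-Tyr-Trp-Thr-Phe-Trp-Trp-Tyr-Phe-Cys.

11

Matching residues: Tyr2, Trp4, Tyr5, Phe7, Tyr9, Trp10, Phe12, Trp13, Trp14, Tyr15, Phe16.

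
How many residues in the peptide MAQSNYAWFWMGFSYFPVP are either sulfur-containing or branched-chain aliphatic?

3

Sulfur-containing: C, M. Branched-chain aliphatic: I, L, V.
Sulfur-containing residues here: M1, M11 (2).
Branched-chain aliphatic residues here: V18 (1).
The two groups share no amino acid, so total = 2 + 1 = 3.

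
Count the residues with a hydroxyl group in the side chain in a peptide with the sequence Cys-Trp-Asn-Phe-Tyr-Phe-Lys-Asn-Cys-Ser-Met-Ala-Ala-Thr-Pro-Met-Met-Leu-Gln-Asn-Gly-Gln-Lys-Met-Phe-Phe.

3

S, T, and Y are the three residues with a side-chain hydroxyl.
Matching residues: Tyr5, Ser10, Thr14.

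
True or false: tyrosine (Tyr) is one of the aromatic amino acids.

The aromatic amino acids are Phe (F, benzyl), Trp (W, indole), and Tyr (Y, phenol).
Tyrosine is in this group.

True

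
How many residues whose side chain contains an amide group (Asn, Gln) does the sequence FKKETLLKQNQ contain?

3

Matching residues: Q9, N10, Q11.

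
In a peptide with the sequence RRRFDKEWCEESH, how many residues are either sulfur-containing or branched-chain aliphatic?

Sulfur-containing: C, M. Branched-chain aliphatic: I, L, V.
Sulfur-containing residues here: C9 (1).
Branched-chain aliphatic residues here: none (0).
The two groups share no amino acid, so total = 1 + 0 = 1.

1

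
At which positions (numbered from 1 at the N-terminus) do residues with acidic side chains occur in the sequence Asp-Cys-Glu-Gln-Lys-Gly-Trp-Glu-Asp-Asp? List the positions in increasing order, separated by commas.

Aspartate (D) and glutamate (E) have carboxylic-acid side chains and are the acidic amino acids.
Matching residues: Asp1, Glu3, Glu8, Asp9, Asp10.

1, 3, 8, 9, 10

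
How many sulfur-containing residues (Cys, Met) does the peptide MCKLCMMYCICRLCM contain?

Matching residues: M1, C2, C5, M6, M7, C9, C11, C14, M15.

9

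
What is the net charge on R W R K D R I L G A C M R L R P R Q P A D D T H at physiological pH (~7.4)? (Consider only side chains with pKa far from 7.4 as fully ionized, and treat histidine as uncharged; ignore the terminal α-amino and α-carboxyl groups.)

Near pH 7.4, K and R contribute +1 each, D and E contribute −1 each, and every other side chain (His included, as stated) is uncharged.
Positive (K, R): R1, R3, K4, R6, R13, R15, R17 → +7.
Negative (D, E): D5, D21, D22 → −3.
Net charge = (+7) + (−3) = +4.

+4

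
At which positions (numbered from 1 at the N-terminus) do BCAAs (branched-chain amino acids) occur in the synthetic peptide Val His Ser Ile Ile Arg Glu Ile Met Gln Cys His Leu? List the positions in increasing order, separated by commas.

V, L, and I make up the branched-chain aliphatic group.
Matching residues: Val1, Ile4, Ile5, Ile8, Leu13.

1, 4, 5, 8, 13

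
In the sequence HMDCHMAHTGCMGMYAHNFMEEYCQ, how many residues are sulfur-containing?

8

Cysteine (C, thiol) and methionine (M, thioether) are the two sulfur-containing amino acids.
Matching residues: M2, C4, M6, C11, M12, M14, M20, C24.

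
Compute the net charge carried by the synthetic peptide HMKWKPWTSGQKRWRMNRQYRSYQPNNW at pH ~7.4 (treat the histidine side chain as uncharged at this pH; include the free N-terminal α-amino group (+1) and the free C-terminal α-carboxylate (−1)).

+7

Near pH 7.4, K and R contribute +1 each, D and E contribute −1 each, and every other side chain (His included, as stated) is uncharged.
Positive (K, R): K3, K5, K12, R13, R15, R18, R21 → +7.
Negative (D, E): none → −0.
The N-terminus (+1) and C-terminus (−1) cancel.
Net charge = (+7) + (−0) = +7.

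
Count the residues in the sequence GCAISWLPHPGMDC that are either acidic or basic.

Acidic: D, E. Basic: H, K, R.
Acidic residues here: D13 (1).
Basic residues here: H9 (1).
The two groups share no amino acid, so total = 1 + 1 = 2.

2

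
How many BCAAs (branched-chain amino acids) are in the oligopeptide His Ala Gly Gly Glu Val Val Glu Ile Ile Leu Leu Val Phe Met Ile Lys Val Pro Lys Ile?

10

The BCAAs are Val, Leu, and Ile — aliphatic side chains with a branch point.
Matching residues: Val6, Val7, Ile9, Ile10, Leu11, Leu12, Val13, Ile16, Val18, Ile21.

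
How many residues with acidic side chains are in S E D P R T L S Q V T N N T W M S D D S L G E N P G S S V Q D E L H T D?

Only D (aspartate) and E (glutamate) carry a side-chain carboxylic acid.
Matching residues: E2, D3, D18, D19, E23, D31, E32, D36.

8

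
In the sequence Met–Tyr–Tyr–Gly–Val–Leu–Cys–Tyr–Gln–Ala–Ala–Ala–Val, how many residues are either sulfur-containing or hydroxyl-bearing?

5

Sulfur-containing: C, M. Hydroxyl-bearing: S, T, Y.
Sulfur-containing residues here: Met1, Cys7 (2).
Hydroxyl-bearing residues here: Tyr2, Tyr3, Tyr8 (3).
The two groups share no amino acid, so total = 2 + 3 = 5.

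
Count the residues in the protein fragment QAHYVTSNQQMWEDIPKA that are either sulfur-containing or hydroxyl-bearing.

4

Sulfur-containing: C, M. Hydroxyl-bearing: S, T, Y.
Sulfur-containing residues here: M11 (1).
Hydroxyl-bearing residues here: Y4, T6, S7 (3).
The two groups share no amino acid, so total = 1 + 3 = 4.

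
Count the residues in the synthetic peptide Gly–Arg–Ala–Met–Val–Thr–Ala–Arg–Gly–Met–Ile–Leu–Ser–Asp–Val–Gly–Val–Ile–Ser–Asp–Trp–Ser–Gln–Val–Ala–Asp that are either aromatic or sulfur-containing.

3

Aromatic: F, W, Y. Sulfur-containing: C, M.
Aromatic residues here: Trp21 (1).
Sulfur-containing residues here: Met4, Met10 (2).
The two groups share no amino acid, so total = 1 + 2 = 3.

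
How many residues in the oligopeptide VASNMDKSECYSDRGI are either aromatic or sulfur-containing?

3

Aromatic: F, W, Y. Sulfur-containing: C, M.
Aromatic residues here: Y11 (1).
Sulfur-containing residues here: M5, C10 (2).
The two groups share no amino acid, so total = 1 + 2 = 3.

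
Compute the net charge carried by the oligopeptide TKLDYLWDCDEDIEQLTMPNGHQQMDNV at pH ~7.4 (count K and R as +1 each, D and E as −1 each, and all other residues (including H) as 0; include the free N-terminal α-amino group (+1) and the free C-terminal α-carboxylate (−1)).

-6

Positive (K, R): K2 → +1.
Negative (D, E): D4, D8, D10, E11, D12, E14, D26 → −7.
The N-terminus (+1) and C-terminus (−1) cancel.
Net charge = (+1) + (−7) = −6.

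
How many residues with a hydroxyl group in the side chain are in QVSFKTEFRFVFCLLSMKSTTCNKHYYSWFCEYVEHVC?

S, T, and Y are the three residues with a side-chain hydroxyl.
Matching residues: S3, T6, S16, S19, T20, T21, Y26, Y27, S28, Y33.

10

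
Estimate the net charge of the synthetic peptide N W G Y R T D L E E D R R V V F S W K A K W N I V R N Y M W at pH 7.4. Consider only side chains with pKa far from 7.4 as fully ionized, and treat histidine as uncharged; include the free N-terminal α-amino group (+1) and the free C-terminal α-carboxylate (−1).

+2

The side chains ionized at physiological pH are Lys/Arg (+1) and Asp/Glu (−1); with His treated as neutral, nothing else contributes.
Positive (K, R): R5, R12, R13, K19, K21, R26 → +6.
Negative (D, E): D7, E9, E10, D11 → −4.
The N-terminus (+1) and C-terminus (−1) cancel.
Net charge = (+6) + (−4) = +2.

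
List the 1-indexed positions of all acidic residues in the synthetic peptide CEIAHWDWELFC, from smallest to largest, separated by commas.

2, 7, 9

Only D (aspartate) and E (glutamate) carry a side-chain carboxylic acid.
Matching residues: E2, D7, E9.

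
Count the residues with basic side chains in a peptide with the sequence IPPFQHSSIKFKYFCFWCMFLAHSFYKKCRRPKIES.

Lysine (K), arginine (R), and histidine (H) have basic, nitrogen-containing side chains.
Matching residues: H6, K10, K12, H23, K27, K28, R30, R31, K33.

9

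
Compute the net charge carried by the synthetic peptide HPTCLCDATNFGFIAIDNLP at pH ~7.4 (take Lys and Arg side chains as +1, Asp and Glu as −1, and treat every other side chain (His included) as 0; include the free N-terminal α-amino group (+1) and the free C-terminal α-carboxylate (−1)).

Positive (K, R): none → +0.
Negative (D, E): D7, D17 → −2.
The N-terminus (+1) and C-terminus (−1) cancel.
Net charge = (+0) + (−2) = −2.

-2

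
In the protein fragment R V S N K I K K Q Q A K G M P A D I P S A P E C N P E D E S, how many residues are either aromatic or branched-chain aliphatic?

Aromatic: F, W, Y. Branched-chain aliphatic: I, L, V.
Aromatic residues here: none (0).
Branched-chain aliphatic residues here: V2, I6, I18 (3).
The two groups share no amino acid, so total = 0 + 3 = 3.

3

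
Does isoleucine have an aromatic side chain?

No

The aromatic amino acids are Phe (F, benzyl), Trp (W, indole), and Tyr (Y, phenol).
Isoleucine is not in this group.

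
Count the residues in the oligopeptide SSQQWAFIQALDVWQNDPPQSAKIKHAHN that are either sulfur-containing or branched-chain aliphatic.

Sulfur-containing: C, M. Branched-chain aliphatic: I, L, V.
Sulfur-containing residues here: none (0).
Branched-chain aliphatic residues here: I8, L11, V13, I24 (4).
The two groups share no amino acid, so total = 0 + 4 = 4.

4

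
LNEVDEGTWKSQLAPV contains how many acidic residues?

The acidic residues are Asp (D) and Glu (E), whose side chains end in a carboxylate group.
Matching residues: E3, D5, E6.

3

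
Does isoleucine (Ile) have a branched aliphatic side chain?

The BCAAs are Val, Leu, and Ile — aliphatic side chains with a branch point.
Isoleucine is in this group.

Yes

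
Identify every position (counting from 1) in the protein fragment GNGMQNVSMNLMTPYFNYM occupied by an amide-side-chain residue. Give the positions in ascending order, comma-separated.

Only N (asparagine) and Q (glutamine) carry a side-chain carboxamide.
Matching residues: N2, Q5, N6, N10, N17.

2, 5, 6, 10, 17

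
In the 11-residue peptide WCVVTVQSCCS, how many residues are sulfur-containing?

Only Cys (C) and Met (M) have a sulfur atom in the side chain.
Matching residues: C2, C9, C10.

3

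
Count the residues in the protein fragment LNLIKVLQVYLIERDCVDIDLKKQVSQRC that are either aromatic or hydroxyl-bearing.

Aromatic: F, W, Y. Hydroxyl-bearing: S, T, Y.
Aromatic residues here: Y10 (1).
Hydroxyl-bearing residues here: Y10, S26 (2).
Y is in both groups, so the 1 Y residue must not be double-counted.
Total = 1 + 2 − 1 = 2.

2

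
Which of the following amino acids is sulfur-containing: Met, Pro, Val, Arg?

Met

Only Cys (C) and Met (M) have a sulfur atom in the side chain.
Of the listed options, only Met belongs to this group.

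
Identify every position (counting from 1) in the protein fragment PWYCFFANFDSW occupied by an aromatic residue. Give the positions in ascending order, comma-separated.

Phenylalanine (F), tryptophan (W), and tyrosine (Y) have aromatic ring side chains.
Matching residues: W2, Y3, F5, F6, F9, W12.

2, 3, 5, 6, 9, 12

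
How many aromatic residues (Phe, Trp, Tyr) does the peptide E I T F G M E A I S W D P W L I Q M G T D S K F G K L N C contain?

Matching residues: F4, W11, W14, F24.

4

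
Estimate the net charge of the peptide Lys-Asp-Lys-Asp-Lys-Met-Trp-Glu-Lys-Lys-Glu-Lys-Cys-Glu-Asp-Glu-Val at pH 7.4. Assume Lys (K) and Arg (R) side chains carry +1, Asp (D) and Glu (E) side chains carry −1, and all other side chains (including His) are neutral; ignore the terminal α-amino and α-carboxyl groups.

Positive (K, R): Lys1, Lys3, Lys5, Lys9, Lys10, Lys12 → +6.
Negative (D, E): Asp2, Asp4, Glu8, Glu11, Glu14, Asp15, Glu16 → −7.
Net charge = (+6) + (−7) = −1.

-1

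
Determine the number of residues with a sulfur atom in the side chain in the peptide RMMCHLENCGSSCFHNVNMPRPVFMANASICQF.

The sulfur-bearing residues are cysteine (–SH) and methionine (–S–CH₃).
Matching residues: M2, M3, C4, C9, C13, M19, M25, C31.

8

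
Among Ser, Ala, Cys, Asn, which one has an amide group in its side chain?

Only N (asparagine) and Q (glutamine) carry a side-chain carboxamide.
Of the listed options, only Asn belongs to this group.

Asn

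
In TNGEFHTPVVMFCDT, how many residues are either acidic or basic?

Acidic: D, E. Basic: H, K, R.
Acidic residues here: E4, D14 (2).
Basic residues here: H6 (1).
The two groups share no amino acid, so total = 2 + 1 = 3.

3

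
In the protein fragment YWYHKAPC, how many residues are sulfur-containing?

1

Cysteine (C, thiol) and methionine (M, thioether) are the two sulfur-containing amino acids.
Matching residues: C8.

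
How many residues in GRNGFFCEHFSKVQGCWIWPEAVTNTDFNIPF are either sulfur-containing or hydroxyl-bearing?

5

Sulfur-containing: C, M. Hydroxyl-bearing: S, T, Y.
Sulfur-containing residues here: C7, C16 (2).
Hydroxyl-bearing residues here: S11, T24, T26 (3).
The two groups share no amino acid, so total = 2 + 3 = 5.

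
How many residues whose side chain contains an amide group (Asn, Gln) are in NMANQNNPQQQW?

Matching residues: N1, N4, Q5, N6, N7, Q9, Q10, Q11.

8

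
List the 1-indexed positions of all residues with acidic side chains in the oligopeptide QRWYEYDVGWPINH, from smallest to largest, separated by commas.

5, 7

The acidic residues are Asp (D) and Glu (E), whose side chains end in a carboxylate group.
Matching residues: E5, D7.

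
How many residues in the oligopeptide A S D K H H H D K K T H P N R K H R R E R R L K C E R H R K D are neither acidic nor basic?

Acidic: D, E. Basic: K, R, H. All other residues are neither.
Matching residues: A1, S2, T11, P13, N14, L23, C25.

7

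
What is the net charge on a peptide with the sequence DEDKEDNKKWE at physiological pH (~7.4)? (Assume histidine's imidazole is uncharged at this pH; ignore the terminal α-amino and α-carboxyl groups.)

-3

At pH ~7.4 the Lys and Arg side chains are protonated (+1), the Asp and Glu side chains are deprotonated (−1), and with His taken as neutral all other side chains carry no charge.
Positive (K, R): K4, K8, K9 → +3.
Negative (D, E): D1, E2, D3, E5, D6, E11 → −6.
Net charge = (+3) + (−6) = −3.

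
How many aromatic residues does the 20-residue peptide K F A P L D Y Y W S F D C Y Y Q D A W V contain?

The aromatic amino acids are Phe (F, benzyl), Trp (W, indole), and Tyr (Y, phenol).
Matching residues: F2, Y7, Y8, W9, F11, Y14, Y15, W19.

8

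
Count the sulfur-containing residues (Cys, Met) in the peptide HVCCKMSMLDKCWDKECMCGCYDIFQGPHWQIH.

Matching residues: C3, C4, M6, M8, C12, C17, M18, C19, C21.

9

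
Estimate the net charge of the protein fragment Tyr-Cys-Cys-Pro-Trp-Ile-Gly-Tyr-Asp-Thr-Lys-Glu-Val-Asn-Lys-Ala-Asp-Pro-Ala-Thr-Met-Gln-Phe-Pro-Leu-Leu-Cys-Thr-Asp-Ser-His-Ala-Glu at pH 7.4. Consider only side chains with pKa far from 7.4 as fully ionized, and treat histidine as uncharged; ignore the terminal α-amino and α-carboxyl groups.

Near pH 7.4, K and R contribute +1 each, D and E contribute −1 each, and every other side chain (His included, as stated) is uncharged.
Positive (K, R): Lys11, Lys15 → +2.
Negative (D, E): Asp9, Glu12, Asp17, Asp29, Glu33 → −5.
Net charge = (+2) + (−5) = −3.

-3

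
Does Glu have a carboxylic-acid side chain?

Aspartate (D) and glutamate (E) have carboxylic-acid side chains and are the acidic amino acids.
Glutamate is in this group.

Yes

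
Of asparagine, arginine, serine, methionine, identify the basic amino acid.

arginine

The basic amino acids are Lys (K), Arg (R), and His (H).
Of the listed options, only arginine belongs to this group.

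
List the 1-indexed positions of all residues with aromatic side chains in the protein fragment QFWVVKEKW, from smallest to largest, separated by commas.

2, 3, 9

Phenylalanine (F), tryptophan (W), and tyrosine (Y) have aromatic ring side chains.
Matching residues: F2, W3, W9.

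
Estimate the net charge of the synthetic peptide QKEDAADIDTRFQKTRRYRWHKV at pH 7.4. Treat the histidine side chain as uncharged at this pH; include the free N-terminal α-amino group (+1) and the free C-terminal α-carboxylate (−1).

+3

The side chains ionized at physiological pH are Lys/Arg (+1) and Asp/Glu (−1); with His treated as neutral, nothing else contributes.
Positive (K, R): K2, R11, K14, R16, R17, R19, K22 → +7.
Negative (D, E): E3, D4, D7, D9 → −4.
The N-terminus (+1) and C-terminus (−1) cancel.
Net charge = (+7) + (−4) = +3.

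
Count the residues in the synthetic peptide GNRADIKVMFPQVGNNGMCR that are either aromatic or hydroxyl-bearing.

Aromatic: F, W, Y. Hydroxyl-bearing: S, T, Y.
Aromatic residues here: F10 (1).
Hydroxyl-bearing residues here: none (0).
(Y belongs to both groups, but none appear in this sequence.) Total = 1 + 0 = 1.

1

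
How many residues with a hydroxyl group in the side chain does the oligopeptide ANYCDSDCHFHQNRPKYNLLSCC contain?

Serine (S), threonine (T), and tyrosine (Y) each carry a hydroxyl group on the side chain.
Matching residues: Y3, S6, Y17, S21.

4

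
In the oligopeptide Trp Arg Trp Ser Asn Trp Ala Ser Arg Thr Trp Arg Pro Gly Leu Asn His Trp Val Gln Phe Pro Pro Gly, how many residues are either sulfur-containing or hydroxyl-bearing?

Sulfur-containing: C, M. Hydroxyl-bearing: S, T, Y.
Sulfur-containing residues here: none (0).
Hydroxyl-bearing residues here: Ser4, Ser8, Thr10 (3).
The two groups share no amino acid, so total = 0 + 3 = 3.

3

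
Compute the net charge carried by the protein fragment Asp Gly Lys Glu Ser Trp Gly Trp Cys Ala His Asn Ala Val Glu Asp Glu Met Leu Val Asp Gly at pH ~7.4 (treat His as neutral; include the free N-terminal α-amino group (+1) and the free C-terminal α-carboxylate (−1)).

Near pH 7.4, K and R contribute +1 each, D and E contribute −1 each, and every other side chain (His included, as stated) is uncharged.
Positive (K, R): Lys3 → +1.
Negative (D, E): Asp1, Glu4, Glu15, Asp16, Glu17, Asp21 → −6.
The N-terminus (+1) and C-terminus (−1) cancel.
Net charge = (+1) + (−6) = −5.

-5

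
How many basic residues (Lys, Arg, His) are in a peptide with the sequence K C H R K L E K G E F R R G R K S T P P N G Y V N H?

Matching residues: K1, H3, R4, K5, K8, R12, R13, R15, K16, H26.

10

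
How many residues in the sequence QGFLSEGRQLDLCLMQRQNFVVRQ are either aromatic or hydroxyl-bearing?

3

Aromatic: F, W, Y. Hydroxyl-bearing: S, T, Y.
Aromatic residues here: F3, F20 (2).
Hydroxyl-bearing residues here: S5 (1).
(Y belongs to both groups, but none appear in this sequence.) Total = 2 + 1 = 3.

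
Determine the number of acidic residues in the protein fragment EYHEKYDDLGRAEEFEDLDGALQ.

9

Aspartate (D) and glutamate (E) have carboxylic-acid side chains and are the acidic amino acids.
Matching residues: E1, E4, D7, D8, E13, E14, E16, D17, D19.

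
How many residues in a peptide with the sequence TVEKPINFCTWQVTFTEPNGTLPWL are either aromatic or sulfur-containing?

5

Aromatic: F, W, Y. Sulfur-containing: C, M.
Aromatic residues here: F8, W11, F15, W24 (4).
Sulfur-containing residues here: C9 (1).
The two groups share no amino acid, so total = 4 + 1 = 5.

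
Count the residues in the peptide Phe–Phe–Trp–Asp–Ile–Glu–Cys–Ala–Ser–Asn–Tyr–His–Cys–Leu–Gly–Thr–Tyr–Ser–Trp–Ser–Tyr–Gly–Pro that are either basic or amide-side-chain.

2

Basic: H, K, R. Amide-side-chain: N, Q.
Basic residues here: His12 (1).
Amide-side-chain residues here: Asn10 (1).
The two groups share no amino acid, so total = 1 + 1 = 2.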